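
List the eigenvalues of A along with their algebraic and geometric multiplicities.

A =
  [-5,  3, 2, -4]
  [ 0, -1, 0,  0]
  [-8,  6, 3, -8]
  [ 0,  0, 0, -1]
λ = -1: alg = 4, geom = 3

Step 1 — factor the characteristic polynomial to read off the algebraic multiplicities:
  χ_A(x) = (x + 1)^4

Step 2 — compute geometric multiplicities via the rank-nullity identity g(λ) = n − rank(A − λI):
  rank(A − (-1)·I) = 1, so dim ker(A − (-1)·I) = n − 1 = 3

Summary:
  λ = -1: algebraic multiplicity = 4, geometric multiplicity = 3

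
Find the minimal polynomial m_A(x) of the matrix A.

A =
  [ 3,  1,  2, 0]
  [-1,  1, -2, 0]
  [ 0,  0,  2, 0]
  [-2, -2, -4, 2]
x^2 - 4*x + 4

The characteristic polynomial is χ_A(x) = (x - 2)^4, so the eigenvalues are known. The minimal polynomial is
  m_A(x) = Π_λ (x − λ)^{k_λ}
where k_λ is the size of the *largest* Jordan block for λ (equivalently, the smallest k with (A − λI)^k v = 0 for every generalised eigenvector v of λ).

  λ = 2: largest Jordan block has size 2, contributing (x − 2)^2

So m_A(x) = (x - 2)^2 = x^2 - 4*x + 4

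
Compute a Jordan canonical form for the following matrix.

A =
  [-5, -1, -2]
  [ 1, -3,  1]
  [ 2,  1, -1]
J_3(-3)

The characteristic polynomial is
  det(x·I − A) = x^3 + 9*x^2 + 27*x + 27 = (x + 3)^3

Eigenvalues and multiplicities (the geometric multiplicity of λ is n − rank(A − λI), which equals the number of Jordan blocks for λ):
  λ = -3: algebraic multiplicity = 3, geometric multiplicity = 1

Determining the block sizes for each eigenvalue:
  λ = -3: one block (gm = 1), so the single block has size am = 3 → block sizes [3]

Assembling the blocks gives a Jordan form
J =
  [-3,  1,  0]
  [ 0, -3,  1]
  [ 0,  0, -3]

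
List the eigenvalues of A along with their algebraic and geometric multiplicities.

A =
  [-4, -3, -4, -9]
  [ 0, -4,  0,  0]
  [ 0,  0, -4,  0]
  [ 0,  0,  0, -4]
λ = -4: alg = 4, geom = 3

Step 1 — factor the characteristic polynomial to read off the algebraic multiplicities:
  χ_A(x) = (x + 4)^4

Step 2 — compute geometric multiplicities via the rank-nullity identity g(λ) = n − rank(A − λI):
  rank(A − (-4)·I) = 1, so dim ker(A − (-4)·I) = n − 1 = 3

Summary:
  λ = -4: algebraic multiplicity = 4, geometric multiplicity = 3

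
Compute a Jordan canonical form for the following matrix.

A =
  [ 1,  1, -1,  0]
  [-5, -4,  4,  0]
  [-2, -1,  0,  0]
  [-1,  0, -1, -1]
J_3(-1) ⊕ J_1(-1)

The characteristic polynomial is
  det(x·I − A) = x^4 + 4*x^3 + 6*x^2 + 4*x + 1 = (x + 1)^4

Eigenvalues and multiplicities (the geometric multiplicity of λ is n − rank(A − λI), which equals the number of Jordan blocks for λ):
  λ = -1: algebraic multiplicity = 4, geometric multiplicity = 2

Determining the block sizes for each eigenvalue:
  λ = -1: with am = 4 and gm = 2, the partition is not yet determined (e.g. several partitions of 4 into 2 parts exist). Let N = A − (-1)·I. Computing rank(N^1) = 2, rank(N^2) = 1, rank(N^3) = 0; the number of blocks of size ≥ j is rank(N^{j−1}) − rank(N^j), giving [2, 1, 1]. So we have 1 block(s) of size 3, 1 block(s) of size 1 → block sizes [3, 1]

Assembling the blocks gives a Jordan form
J =
  [-1,  1,  0,  0]
  [ 0, -1,  1,  0]
  [ 0,  0, -1,  0]
  [ 0,  0,  0, -1]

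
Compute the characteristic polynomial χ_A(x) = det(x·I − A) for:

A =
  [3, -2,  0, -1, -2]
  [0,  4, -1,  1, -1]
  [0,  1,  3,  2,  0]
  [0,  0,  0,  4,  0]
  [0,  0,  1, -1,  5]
x^5 - 19*x^4 + 144*x^3 - 544*x^2 + 1024*x - 768

Expanding det(x·I − A) (e.g. by cofactor expansion or by noting that A is similar to its Jordan form J, which has the same characteristic polynomial as A) gives
  χ_A(x) = x^5 - 19*x^4 + 144*x^3 - 544*x^2 + 1024*x - 768
which factors as (x - 4)^4*(x - 3). The eigenvalues (with algebraic multiplicities) are λ = 3 with multiplicity 1, λ = 4 with multiplicity 4.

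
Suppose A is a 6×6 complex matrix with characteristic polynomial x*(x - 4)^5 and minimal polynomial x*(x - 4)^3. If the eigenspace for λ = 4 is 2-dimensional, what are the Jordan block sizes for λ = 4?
Block sizes for λ = 4: [3, 2]

Step 1 — from the characteristic polynomial, algebraic multiplicity of λ = 4 is 5. From dim ker(A − (4)·I) = 2, there are exactly 2 Jordan blocks for λ = 4.
Step 2 — from the minimal polynomial, the factor (x − 4)^3 tells us the largest block for λ = 4 has size 3.
Step 3 — with total size 5, 2 blocks, and largest block 3, the block sizes (in nonincreasing order) are [3, 2].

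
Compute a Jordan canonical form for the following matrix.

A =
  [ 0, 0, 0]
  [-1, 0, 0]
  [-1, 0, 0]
J_2(0) ⊕ J_1(0)

The characteristic polynomial is
  det(x·I − A) = x^3

Eigenvalues and multiplicities (the geometric multiplicity of λ is n − rank(A − λI), which equals the number of Jordan blocks for λ):
  λ = 0: algebraic multiplicity = 3, geometric multiplicity = 2

Determining the block sizes for each eigenvalue:
  λ = 0: 2 blocks summing to 3 forces exactly one block of size 2 and the rest size 1 → block sizes [2, 1]

Assembling the blocks gives a Jordan form
J =
  [0, 1, 0]
  [0, 0, 0]
  [0, 0, 0]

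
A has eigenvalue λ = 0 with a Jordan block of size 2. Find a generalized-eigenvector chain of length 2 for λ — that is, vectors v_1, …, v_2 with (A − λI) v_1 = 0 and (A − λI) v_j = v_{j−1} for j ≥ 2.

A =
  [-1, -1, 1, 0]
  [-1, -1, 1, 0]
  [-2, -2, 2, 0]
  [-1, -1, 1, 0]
A Jordan chain for λ = 0 of length 2:
v_1 = (-1, -1, -2, -1)ᵀ
v_2 = (1, 0, 0, 0)ᵀ

Let N = A − (0)·I. We want v_2 with N^2 v_2 = 0 but N^1 v_2 ≠ 0; then v_{j-1} := N · v_j for j = 2, …, 2.

Pick v_2 = (1, 0, 0, 0)ᵀ.
Then v_1 = N · v_2 = (-1, -1, -2, -1)ᵀ.

Sanity check: (A − (0)·I) v_1 = (0, 0, 0, 0)ᵀ = 0. ✓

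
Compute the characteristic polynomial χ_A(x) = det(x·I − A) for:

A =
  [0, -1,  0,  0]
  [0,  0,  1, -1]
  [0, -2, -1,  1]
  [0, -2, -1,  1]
x^4

Expanding det(x·I − A) (e.g. by cofactor expansion or by noting that A is similar to its Jordan form J, which has the same characteristic polynomial as A) gives
  χ_A(x) = x^4
which factors as x^4. The eigenvalues (with algebraic multiplicities) are λ = 0 with multiplicity 4.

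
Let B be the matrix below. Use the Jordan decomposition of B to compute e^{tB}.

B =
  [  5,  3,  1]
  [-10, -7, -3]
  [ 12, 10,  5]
e^{tB} =
  [-t^2*exp(t) + 4*t*exp(t) + exp(t), -t^2*exp(t) + 3*t*exp(t), -t^2*exp(t)/2 + t*exp(t)]
  [2*t^2*exp(t) - 10*t*exp(t), 2*t^2*exp(t) - 8*t*exp(t) + exp(t), t^2*exp(t) - 3*t*exp(t)]
  [-2*t^2*exp(t) + 12*t*exp(t), -2*t^2*exp(t) + 10*t*exp(t), -t^2*exp(t) + 4*t*exp(t) + exp(t)]

Strategy: write B = P · J · P⁻¹ where J is a Jordan canonical form, so e^{tB} = P · e^{tJ} · P⁻¹, and e^{tJ} can be computed block-by-block.

B has Jordan form
J =
  [1, 1, 0]
  [0, 1, 1]
  [0, 0, 1]
(up to reordering of blocks).

Per-block formulas:
  For a 3×3 Jordan block J_3(1): exp(t · J_3(1)) = e^(1t)·(I + t·N + (t^2/2)·N^2), where N is the 3×3 nilpotent shift.

After assembling e^{tJ} and conjugating by P, we get:

e^{tB} =
  [-t^2*exp(t) + 4*t*exp(t) + exp(t), -t^2*exp(t) + 3*t*exp(t), -t^2*exp(t)/2 + t*exp(t)]
  [2*t^2*exp(t) - 10*t*exp(t), 2*t^2*exp(t) - 8*t*exp(t) + exp(t), t^2*exp(t) - 3*t*exp(t)]
  [-2*t^2*exp(t) + 12*t*exp(t), -2*t^2*exp(t) + 10*t*exp(t), -t^2*exp(t) + 4*t*exp(t) + exp(t)]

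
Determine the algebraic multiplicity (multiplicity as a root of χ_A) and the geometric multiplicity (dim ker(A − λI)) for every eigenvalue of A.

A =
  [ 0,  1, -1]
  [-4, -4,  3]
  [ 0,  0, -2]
λ = -2: alg = 3, geom = 1

Step 1 — factor the characteristic polynomial to read off the algebraic multiplicities:
  χ_A(x) = (x + 2)^3

Step 2 — compute geometric multiplicities via the rank-nullity identity g(λ) = n − rank(A − λI):
  rank(A − (-2)·I) = 2, so dim ker(A − (-2)·I) = n − 2 = 1

Summary:
  λ = -2: algebraic multiplicity = 3, geometric multiplicity = 1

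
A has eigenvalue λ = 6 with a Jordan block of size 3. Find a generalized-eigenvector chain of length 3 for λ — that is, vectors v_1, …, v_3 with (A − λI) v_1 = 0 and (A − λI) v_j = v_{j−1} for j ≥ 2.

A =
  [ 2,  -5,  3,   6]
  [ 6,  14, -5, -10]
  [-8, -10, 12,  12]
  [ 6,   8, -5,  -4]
A Jordan chain for λ = 6 of length 3:
v_1 = (-2, 4, -4, 4)ᵀ
v_2 = (-4, 6, -8, 6)ᵀ
v_3 = (1, 0, 0, 0)ᵀ

Let N = A − (6)·I. We want v_3 with N^3 v_3 = 0 but N^2 v_3 ≠ 0; then v_{j-1} := N · v_j for j = 3, …, 2.

Pick v_3 = (1, 0, 0, 0)ᵀ.
Then v_2 = N · v_3 = (-4, 6, -8, 6)ᵀ.
Then v_1 = N · v_2 = (-2, 4, -4, 4)ᵀ.

Sanity check: (A − (6)·I) v_1 = (0, 0, 0, 0)ᵀ = 0. ✓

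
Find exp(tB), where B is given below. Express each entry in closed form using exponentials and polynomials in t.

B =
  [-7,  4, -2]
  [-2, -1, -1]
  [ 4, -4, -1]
e^{tB} =
  [-4*t*exp(-3*t) + exp(-3*t), 4*t*exp(-3*t), -2*t*exp(-3*t)]
  [-2*t*exp(-3*t), 2*t*exp(-3*t) + exp(-3*t), -t*exp(-3*t)]
  [4*t*exp(-3*t), -4*t*exp(-3*t), 2*t*exp(-3*t) + exp(-3*t)]

Strategy: write B = P · J · P⁻¹ where J is a Jordan canonical form, so e^{tB} = P · e^{tJ} · P⁻¹, and e^{tJ} can be computed block-by-block.

B has Jordan form
J =
  [-3,  1,  0]
  [ 0, -3,  0]
  [ 0,  0, -3]
(up to reordering of blocks).

Per-block formulas:
  For a 1×1 block at λ = -3: exp(t · [-3]) = [e^(-3t)].
  For a 2×2 Jordan block J_2(-3): exp(t · J_2(-3)) = e^(-3t)·(I + t·N), where N is the 2×2 nilpotent shift.

After assembling e^{tJ} and conjugating by P, we get:

e^{tB} =
  [-4*t*exp(-3*t) + exp(-3*t), 4*t*exp(-3*t), -2*t*exp(-3*t)]
  [-2*t*exp(-3*t), 2*t*exp(-3*t) + exp(-3*t), -t*exp(-3*t)]
  [4*t*exp(-3*t), -4*t*exp(-3*t), 2*t*exp(-3*t) + exp(-3*t)]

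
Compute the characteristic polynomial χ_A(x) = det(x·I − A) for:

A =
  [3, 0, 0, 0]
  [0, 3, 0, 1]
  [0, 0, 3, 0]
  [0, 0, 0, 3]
x^4 - 12*x^3 + 54*x^2 - 108*x + 81

Expanding det(x·I − A) (e.g. by cofactor expansion or by noting that A is similar to its Jordan form J, which has the same characteristic polynomial as A) gives
  χ_A(x) = x^4 - 12*x^3 + 54*x^2 - 108*x + 81
which factors as (x - 3)^4. The eigenvalues (with algebraic multiplicities) are λ = 3 with multiplicity 4.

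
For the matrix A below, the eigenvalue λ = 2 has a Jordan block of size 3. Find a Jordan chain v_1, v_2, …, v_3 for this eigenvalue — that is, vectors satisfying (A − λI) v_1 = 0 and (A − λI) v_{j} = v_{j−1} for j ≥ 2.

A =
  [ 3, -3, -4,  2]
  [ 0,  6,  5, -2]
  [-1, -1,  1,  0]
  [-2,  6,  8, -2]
A Jordan chain for λ = 2 of length 3:
v_1 = (1, -1, 0, -2)ᵀ
v_2 = (1, 0, -1, -2)ᵀ
v_3 = (1, 0, 0, 0)ᵀ

Let N = A − (2)·I. We want v_3 with N^3 v_3 = 0 but N^2 v_3 ≠ 0; then v_{j-1} := N · v_j for j = 3, …, 2.

Pick v_3 = (1, 0, 0, 0)ᵀ.
Then v_2 = N · v_3 = (1, 0, -1, -2)ᵀ.
Then v_1 = N · v_2 = (1, -1, 0, -2)ᵀ.

Sanity check: (A − (2)·I) v_1 = (0, 0, 0, 0)ᵀ = 0. ✓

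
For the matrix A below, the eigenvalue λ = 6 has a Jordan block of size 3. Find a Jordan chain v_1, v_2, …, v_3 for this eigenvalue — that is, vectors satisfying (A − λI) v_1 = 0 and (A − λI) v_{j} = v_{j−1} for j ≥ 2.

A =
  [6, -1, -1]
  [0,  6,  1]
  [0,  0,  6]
A Jordan chain for λ = 6 of length 3:
v_1 = (-1, 0, 0)ᵀ
v_2 = (-1, 1, 0)ᵀ
v_3 = (0, 0, 1)ᵀ

Let N = A − (6)·I. We want v_3 with N^3 v_3 = 0 but N^2 v_3 ≠ 0; then v_{j-1} := N · v_j for j = 3, …, 2.

Pick v_3 = (0, 0, 1)ᵀ.
Then v_2 = N · v_3 = (-1, 1, 0)ᵀ.
Then v_1 = N · v_2 = (-1, 0, 0)ᵀ.

Sanity check: (A − (6)·I) v_1 = (0, 0, 0)ᵀ = 0. ✓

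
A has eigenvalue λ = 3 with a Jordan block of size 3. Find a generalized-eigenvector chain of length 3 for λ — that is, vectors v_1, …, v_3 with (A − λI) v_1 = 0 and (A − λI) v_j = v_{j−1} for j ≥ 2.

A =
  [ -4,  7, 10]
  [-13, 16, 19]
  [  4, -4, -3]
A Jordan chain for λ = 3 of length 3:
v_1 = (-2, -2, 0)ᵀ
v_2 = (-7, -13, 4)ᵀ
v_3 = (1, 0, 0)ᵀ

Let N = A − (3)·I. We want v_3 with N^3 v_3 = 0 but N^2 v_3 ≠ 0; then v_{j-1} := N · v_j for j = 3, …, 2.

Pick v_3 = (1, 0, 0)ᵀ.
Then v_2 = N · v_3 = (-7, -13, 4)ᵀ.
Then v_1 = N · v_2 = (-2, -2, 0)ᵀ.

Sanity check: (A − (3)·I) v_1 = (0, 0, 0)ᵀ = 0. ✓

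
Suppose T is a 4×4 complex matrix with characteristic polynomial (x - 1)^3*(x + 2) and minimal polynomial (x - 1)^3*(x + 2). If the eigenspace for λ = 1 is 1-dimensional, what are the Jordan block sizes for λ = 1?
Block sizes for λ = 1: [3]

Step 1 — from the characteristic polynomial, algebraic multiplicity of λ = 1 is 3. From dim ker(T − (1)·I) = 1, there are exactly 1 Jordan blocks for λ = 1.
Step 2 — from the minimal polynomial, the factor (x − 1)^3 tells us the largest block for λ = 1 has size 3.
Step 3 — with total size 3, 1 blocks, and largest block 3, the block sizes (in nonincreasing order) are [3].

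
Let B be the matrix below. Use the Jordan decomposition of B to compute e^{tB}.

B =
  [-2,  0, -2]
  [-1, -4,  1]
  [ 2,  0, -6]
e^{tB} =
  [2*t*exp(-4*t) + exp(-4*t), 0, -2*t*exp(-4*t)]
  [-t*exp(-4*t), exp(-4*t), t*exp(-4*t)]
  [2*t*exp(-4*t), 0, -2*t*exp(-4*t) + exp(-4*t)]

Strategy: write B = P · J · P⁻¹ where J is a Jordan canonical form, so e^{tB} = P · e^{tJ} · P⁻¹, and e^{tJ} can be computed block-by-block.

B has Jordan form
J =
  [-4,  1,  0]
  [ 0, -4,  0]
  [ 0,  0, -4]
(up to reordering of blocks).

Per-block formulas:
  For a 1×1 block at λ = -4: exp(t · [-4]) = [e^(-4t)].
  For a 2×2 Jordan block J_2(-4): exp(t · J_2(-4)) = e^(-4t)·(I + t·N), where N is the 2×2 nilpotent shift.

After assembling e^{tJ} and conjugating by P, we get:

e^{tB} =
  [2*t*exp(-4*t) + exp(-4*t), 0, -2*t*exp(-4*t)]
  [-t*exp(-4*t), exp(-4*t), t*exp(-4*t)]
  [2*t*exp(-4*t), 0, -2*t*exp(-4*t) + exp(-4*t)]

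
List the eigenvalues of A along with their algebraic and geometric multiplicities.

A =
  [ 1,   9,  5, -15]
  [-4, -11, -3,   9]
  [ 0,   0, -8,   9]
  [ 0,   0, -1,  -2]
λ = -5: alg = 4, geom = 2

Step 1 — factor the characteristic polynomial to read off the algebraic multiplicities:
  χ_A(x) = (x + 5)^4

Step 2 — compute geometric multiplicities via the rank-nullity identity g(λ) = n − rank(A − λI):
  rank(A − (-5)·I) = 2, so dim ker(A − (-5)·I) = n − 2 = 2

Summary:
  λ = -5: algebraic multiplicity = 4, geometric multiplicity = 2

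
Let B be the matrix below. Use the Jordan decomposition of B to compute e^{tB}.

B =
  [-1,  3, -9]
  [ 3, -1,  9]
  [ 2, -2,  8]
e^{tB} =
  [-3*t*exp(2*t) + exp(2*t), 3*t*exp(2*t), -9*t*exp(2*t)]
  [3*t*exp(2*t), -3*t*exp(2*t) + exp(2*t), 9*t*exp(2*t)]
  [2*t*exp(2*t), -2*t*exp(2*t), 6*t*exp(2*t) + exp(2*t)]

Strategy: write B = P · J · P⁻¹ where J is a Jordan canonical form, so e^{tB} = P · e^{tJ} · P⁻¹, and e^{tJ} can be computed block-by-block.

B has Jordan form
J =
  [2, 1, 0]
  [0, 2, 0]
  [0, 0, 2]
(up to reordering of blocks).

Per-block formulas:
  For a 2×2 Jordan block J_2(2): exp(t · J_2(2)) = e^(2t)·(I + t·N), where N is the 2×2 nilpotent shift.
  For a 1×1 block at λ = 2: exp(t · [2]) = [e^(2t)].

After assembling e^{tJ} and conjugating by P, we get:

e^{tB} =
  [-3*t*exp(2*t) + exp(2*t), 3*t*exp(2*t), -9*t*exp(2*t)]
  [3*t*exp(2*t), -3*t*exp(2*t) + exp(2*t), 9*t*exp(2*t)]
  [2*t*exp(2*t), -2*t*exp(2*t), 6*t*exp(2*t) + exp(2*t)]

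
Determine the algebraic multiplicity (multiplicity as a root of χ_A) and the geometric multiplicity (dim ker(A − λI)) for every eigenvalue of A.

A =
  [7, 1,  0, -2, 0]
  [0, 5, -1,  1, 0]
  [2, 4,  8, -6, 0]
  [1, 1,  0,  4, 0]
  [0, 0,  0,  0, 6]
λ = 6: alg = 5, geom = 3

Step 1 — factor the characteristic polynomial to read off the algebraic multiplicities:
  χ_A(x) = (x - 6)^5

Step 2 — compute geometric multiplicities via the rank-nullity identity g(λ) = n − rank(A − λI):
  rank(A − (6)·I) = 2, so dim ker(A − (6)·I) = n − 2 = 3

Summary:
  λ = 6: algebraic multiplicity = 5, geometric multiplicity = 3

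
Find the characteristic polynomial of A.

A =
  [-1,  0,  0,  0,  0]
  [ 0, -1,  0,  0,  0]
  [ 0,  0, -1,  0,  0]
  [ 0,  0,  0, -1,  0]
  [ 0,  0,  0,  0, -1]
x^5 + 5*x^4 + 10*x^3 + 10*x^2 + 5*x + 1

Expanding det(x·I − A) (e.g. by cofactor expansion or by noting that A is similar to its Jordan form J, which has the same characteristic polynomial as A) gives
  χ_A(x) = x^5 + 5*x^4 + 10*x^3 + 10*x^2 + 5*x + 1
which factors as (x + 1)^5. The eigenvalues (with algebraic multiplicities) are λ = -1 with multiplicity 5.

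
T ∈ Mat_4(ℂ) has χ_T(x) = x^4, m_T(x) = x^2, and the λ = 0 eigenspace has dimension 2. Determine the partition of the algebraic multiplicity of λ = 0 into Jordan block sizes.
Block sizes for λ = 0: [2, 2]

Step 1 — from the characteristic polynomial, algebraic multiplicity of λ = 0 is 4. From dim ker(T − (0)·I) = 2, there are exactly 2 Jordan blocks for λ = 0.
Step 2 — from the minimal polynomial, the factor (x − 0)^2 tells us the largest block for λ = 0 has size 2.
Step 3 — with total size 4, 2 blocks, and largest block 2, the block sizes (in nonincreasing order) are [2, 2].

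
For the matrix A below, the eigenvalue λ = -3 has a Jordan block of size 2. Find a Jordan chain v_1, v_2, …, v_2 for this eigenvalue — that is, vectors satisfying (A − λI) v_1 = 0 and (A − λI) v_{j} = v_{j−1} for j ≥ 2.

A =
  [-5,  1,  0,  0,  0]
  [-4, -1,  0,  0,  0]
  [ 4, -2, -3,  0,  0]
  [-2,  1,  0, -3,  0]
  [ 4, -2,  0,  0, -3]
A Jordan chain for λ = -3 of length 2:
v_1 = (-2, -4, 4, -2, 4)ᵀ
v_2 = (1, 0, 0, 0, 0)ᵀ

Let N = A − (-3)·I. We want v_2 with N^2 v_2 = 0 but N^1 v_2 ≠ 0; then v_{j-1} := N · v_j for j = 2, …, 2.

Pick v_2 = (1, 0, 0, 0, 0)ᵀ.
Then v_1 = N · v_2 = (-2, -4, 4, -2, 4)ᵀ.

Sanity check: (A − (-3)·I) v_1 = (0, 0, 0, 0, 0)ᵀ = 0. ✓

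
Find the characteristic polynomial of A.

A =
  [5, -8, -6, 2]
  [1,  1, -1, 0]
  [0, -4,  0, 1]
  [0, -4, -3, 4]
x^4 - 10*x^3 + 36*x^2 - 54*x + 27

Expanding det(x·I − A) (e.g. by cofactor expansion or by noting that A is similar to its Jordan form J, which has the same characteristic polynomial as A) gives
  χ_A(x) = x^4 - 10*x^3 + 36*x^2 - 54*x + 27
which factors as (x - 3)^3*(x - 1). The eigenvalues (with algebraic multiplicities) are λ = 1 with multiplicity 1, λ = 3 with multiplicity 3.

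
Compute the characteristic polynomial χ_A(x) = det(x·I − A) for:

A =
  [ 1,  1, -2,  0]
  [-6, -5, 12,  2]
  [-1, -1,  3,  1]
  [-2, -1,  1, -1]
x^4 + 2*x^3 + x^2

Expanding det(x·I − A) (e.g. by cofactor expansion or by noting that A is similar to its Jordan form J, which has the same characteristic polynomial as A) gives
  χ_A(x) = x^4 + 2*x^3 + x^2
which factors as x^2*(x + 1)^2. The eigenvalues (with algebraic multiplicities) are λ = -1 with multiplicity 2, λ = 0 with multiplicity 2.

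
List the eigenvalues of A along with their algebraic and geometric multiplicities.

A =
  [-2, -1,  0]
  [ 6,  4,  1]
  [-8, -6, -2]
λ = 0: alg = 3, geom = 1

Step 1 — factor the characteristic polynomial to read off the algebraic multiplicities:
  χ_A(x) = x^3

Step 2 — compute geometric multiplicities via the rank-nullity identity g(λ) = n − rank(A − λI):
  rank(A − (0)·I) = 2, so dim ker(A − (0)·I) = n − 2 = 1

Summary:
  λ = 0: algebraic multiplicity = 3, geometric multiplicity = 1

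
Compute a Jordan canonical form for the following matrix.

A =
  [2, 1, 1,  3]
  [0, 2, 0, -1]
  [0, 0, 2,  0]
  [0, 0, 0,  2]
J_3(2) ⊕ J_1(2)

The characteristic polynomial is
  det(x·I − A) = x^4 - 8*x^3 + 24*x^2 - 32*x + 16 = (x - 2)^4

Eigenvalues and multiplicities (the geometric multiplicity of λ is n − rank(A − λI), which equals the number of Jordan blocks for λ):
  λ = 2: algebraic multiplicity = 4, geometric multiplicity = 2

Determining the block sizes for each eigenvalue:
  λ = 2: with am = 4 and gm = 2, the partition is not yet determined (e.g. several partitions of 4 into 2 parts exist). Let N = A − (2)·I. Computing rank(N^1) = 2, rank(N^2) = 1, rank(N^3) = 0; the number of blocks of size ≥ j is rank(N^{j−1}) − rank(N^j), giving [2, 1, 1]. So we have 1 block(s) of size 3, 1 block(s) of size 1 → block sizes [3, 1]

Assembling the blocks gives a Jordan form
J =
  [2, 1, 0, 0]
  [0, 2, 1, 0]
  [0, 0, 2, 0]
  [0, 0, 0, 2]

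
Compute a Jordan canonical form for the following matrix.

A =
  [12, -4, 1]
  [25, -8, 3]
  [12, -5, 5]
J_3(3)

The characteristic polynomial is
  det(x·I − A) = x^3 - 9*x^2 + 27*x - 27 = (x - 3)^3

Eigenvalues and multiplicities (the geometric multiplicity of λ is n − rank(A − λI), which equals the number of Jordan blocks for λ):
  λ = 3: algebraic multiplicity = 3, geometric multiplicity = 1

Determining the block sizes for each eigenvalue:
  λ = 3: one block (gm = 1), so the single block has size am = 3 → block sizes [3]

Assembling the blocks gives a Jordan form
J =
  [3, 1, 0]
  [0, 3, 1]
  [0, 0, 3]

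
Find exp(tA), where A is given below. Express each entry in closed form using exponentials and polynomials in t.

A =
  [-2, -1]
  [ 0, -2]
e^{tA} =
  [exp(-2*t), -t*exp(-2*t)]
  [0, exp(-2*t)]

Strategy: write A = P · J · P⁻¹ where J is a Jordan canonical form, so e^{tA} = P · e^{tJ} · P⁻¹, and e^{tJ} can be computed block-by-block.

A has Jordan form
J =
  [-2,  1]
  [ 0, -2]
(up to reordering of blocks).

Per-block formulas:
  For a 2×2 Jordan block J_2(-2): exp(t · J_2(-2)) = e^(-2t)·(I + t·N), where N is the 2×2 nilpotent shift.

After assembling e^{tJ} and conjugating by P, we get:

e^{tA} =
  [exp(-2*t), -t*exp(-2*t)]
  [0, exp(-2*t)]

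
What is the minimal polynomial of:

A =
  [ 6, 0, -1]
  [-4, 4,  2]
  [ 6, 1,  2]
x^3 - 12*x^2 + 48*x - 64

The characteristic polynomial is χ_A(x) = (x - 4)^3, so the eigenvalues are known. The minimal polynomial is
  m_A(x) = Π_λ (x − λ)^{k_λ}
where k_λ is the size of the *largest* Jordan block for λ (equivalently, the smallest k with (A − λI)^k v = 0 for every generalised eigenvector v of λ).

  λ = 4: largest Jordan block has size 3, contributing (x − 4)^3

So m_A(x) = (x - 4)^3 = x^3 - 12*x^2 + 48*x - 64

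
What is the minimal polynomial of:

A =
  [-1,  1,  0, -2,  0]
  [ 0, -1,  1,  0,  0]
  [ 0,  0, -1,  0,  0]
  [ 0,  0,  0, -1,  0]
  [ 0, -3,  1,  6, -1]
x^3 + 3*x^2 + 3*x + 1

The characteristic polynomial is χ_A(x) = (x + 1)^5, so the eigenvalues are known. The minimal polynomial is
  m_A(x) = Π_λ (x − λ)^{k_λ}
where k_λ is the size of the *largest* Jordan block for λ (equivalently, the smallest k with (A − λI)^k v = 0 for every generalised eigenvector v of λ).

  λ = -1: largest Jordan block has size 3, contributing (x + 1)^3

So m_A(x) = (x + 1)^3 = x^3 + 3*x^2 + 3*x + 1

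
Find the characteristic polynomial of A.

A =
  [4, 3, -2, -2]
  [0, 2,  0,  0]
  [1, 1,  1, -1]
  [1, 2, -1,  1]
x^4 - 8*x^3 + 24*x^2 - 32*x + 16

Expanding det(x·I − A) (e.g. by cofactor expansion or by noting that A is similar to its Jordan form J, which has the same characteristic polynomial as A) gives
  χ_A(x) = x^4 - 8*x^3 + 24*x^2 - 32*x + 16
which factors as (x - 2)^4. The eigenvalues (with algebraic multiplicities) are λ = 2 with multiplicity 4.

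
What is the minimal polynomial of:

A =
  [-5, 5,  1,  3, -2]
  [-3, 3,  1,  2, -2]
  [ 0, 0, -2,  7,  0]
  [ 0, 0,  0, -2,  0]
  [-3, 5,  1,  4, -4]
x^2 + 4*x + 4

The characteristic polynomial is χ_A(x) = (x + 2)^5, so the eigenvalues are known. The minimal polynomial is
  m_A(x) = Π_λ (x − λ)^{k_λ}
where k_λ is the size of the *largest* Jordan block for λ (equivalently, the smallest k with (A − λI)^k v = 0 for every generalised eigenvector v of λ).

  λ = -2: largest Jordan block has size 2, contributing (x + 2)^2

So m_A(x) = (x + 2)^2 = x^2 + 4*x + 4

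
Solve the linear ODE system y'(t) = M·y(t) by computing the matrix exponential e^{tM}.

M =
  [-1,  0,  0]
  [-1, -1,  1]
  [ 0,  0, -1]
e^{tM} =
  [exp(-t), 0, 0]
  [-t*exp(-t), exp(-t), t*exp(-t)]
  [0, 0, exp(-t)]

Strategy: write M = P · J · P⁻¹ where J is a Jordan canonical form, so e^{tM} = P · e^{tJ} · P⁻¹, and e^{tJ} can be computed block-by-block.

M has Jordan form
J =
  [-1,  1,  0]
  [ 0, -1,  0]
  [ 0,  0, -1]
(up to reordering of blocks).

Per-block formulas:
  For a 1×1 block at λ = -1: exp(t · [-1]) = [e^(-1t)].
  For a 2×2 Jordan block J_2(-1): exp(t · J_2(-1)) = e^(-1t)·(I + t·N), where N is the 2×2 nilpotent shift.

After assembling e^{tJ} and conjugating by P, we get:

e^{tM} =
  [exp(-t), 0, 0]
  [-t*exp(-t), exp(-t), t*exp(-t)]
  [0, 0, exp(-t)]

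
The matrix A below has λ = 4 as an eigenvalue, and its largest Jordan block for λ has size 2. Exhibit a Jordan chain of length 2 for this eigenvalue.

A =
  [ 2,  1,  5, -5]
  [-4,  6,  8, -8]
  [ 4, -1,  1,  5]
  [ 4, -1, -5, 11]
A Jordan chain for λ = 4 of length 2:
v_1 = (1, 2, -1, -1)ᵀ
v_2 = (0, 1, 0, 0)ᵀ

Let N = A − (4)·I. We want v_2 with N^2 v_2 = 0 but N^1 v_2 ≠ 0; then v_{j-1} := N · v_j for j = 2, …, 2.

Pick v_2 = (0, 1, 0, 0)ᵀ.
Then v_1 = N · v_2 = (1, 2, -1, -1)ᵀ.

Sanity check: (A − (4)·I) v_1 = (0, 0, 0, 0)ᵀ = 0. ✓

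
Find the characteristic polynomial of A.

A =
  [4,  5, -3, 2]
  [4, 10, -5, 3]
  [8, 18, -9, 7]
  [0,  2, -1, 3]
x^4 - 8*x^3 + 24*x^2 - 32*x + 16

Expanding det(x·I − A) (e.g. by cofactor expansion or by noting that A is similar to its Jordan form J, which has the same characteristic polynomial as A) gives
  χ_A(x) = x^4 - 8*x^3 + 24*x^2 - 32*x + 16
which factors as (x - 2)^4. The eigenvalues (with algebraic multiplicities) are λ = 2 with multiplicity 4.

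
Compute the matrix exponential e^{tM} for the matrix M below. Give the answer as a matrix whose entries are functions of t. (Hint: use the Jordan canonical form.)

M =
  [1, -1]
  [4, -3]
e^{tM} =
  [2*t*exp(-t) + exp(-t), -t*exp(-t)]
  [4*t*exp(-t), -2*t*exp(-t) + exp(-t)]

Strategy: write M = P · J · P⁻¹ where J is a Jordan canonical form, so e^{tM} = P · e^{tJ} · P⁻¹, and e^{tJ} can be computed block-by-block.

M has Jordan form
J =
  [-1,  1]
  [ 0, -1]
(up to reordering of blocks).

Per-block formulas:
  For a 2×2 Jordan block J_2(-1): exp(t · J_2(-1)) = e^(-1t)·(I + t·N), where N is the 2×2 nilpotent shift.

After assembling e^{tJ} and conjugating by P, we get:

e^{tM} =
  [2*t*exp(-t) + exp(-t), -t*exp(-t)]
  [4*t*exp(-t), -2*t*exp(-t) + exp(-t)]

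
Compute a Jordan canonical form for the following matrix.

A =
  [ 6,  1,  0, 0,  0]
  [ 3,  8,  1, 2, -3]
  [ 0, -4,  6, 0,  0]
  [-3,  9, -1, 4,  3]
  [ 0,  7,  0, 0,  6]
J_3(6) ⊕ J_1(6) ⊕ J_1(6)

The characteristic polynomial is
  det(x·I − A) = x^5 - 30*x^4 + 360*x^3 - 2160*x^2 + 6480*x - 7776 = (x - 6)^5

Eigenvalues and multiplicities (the geometric multiplicity of λ is n − rank(A − λI), which equals the number of Jordan blocks for λ):
  λ = 6: algebraic multiplicity = 5, geometric multiplicity = 3

Determining the block sizes for each eigenvalue:
  λ = 6: with am = 5 and gm = 3, the partition is not yet determined (e.g. several partitions of 5 into 3 parts exist). Let N = A − (6)·I. Computing rank(N^1) = 2, rank(N^2) = 1, rank(N^3) = 0; the number of blocks of size ≥ j is rank(N^{j−1}) − rank(N^j), giving [3, 1, 1]. So we have 1 block(s) of size 3, 2 block(s) of size 1 → block sizes [3, 1, 1]

Assembling the blocks gives a Jordan form
J =
  [6, 1, 0, 0, 0]
  [0, 6, 1, 0, 0]
  [0, 0, 6, 0, 0]
  [0, 0, 0, 6, 0]
  [0, 0, 0, 0, 6]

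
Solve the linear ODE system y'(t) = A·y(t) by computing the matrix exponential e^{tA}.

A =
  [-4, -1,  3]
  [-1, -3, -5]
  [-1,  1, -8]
e^{tA} =
  [-t^2*exp(-5*t)/2 + t*exp(-5*t) + exp(-5*t), -t*exp(-5*t), -t^2*exp(-5*t)/2 + 3*t*exp(-5*t)]
  [t^2*exp(-5*t) - t*exp(-5*t), 2*t*exp(-5*t) + exp(-5*t), t^2*exp(-5*t) - 5*t*exp(-5*t)]
  [t^2*exp(-5*t)/2 - t*exp(-5*t), t*exp(-5*t), t^2*exp(-5*t)/2 - 3*t*exp(-5*t) + exp(-5*t)]

Strategy: write A = P · J · P⁻¹ where J is a Jordan canonical form, so e^{tA} = P · e^{tJ} · P⁻¹, and e^{tJ} can be computed block-by-block.

A has Jordan form
J =
  [-5,  1,  0]
  [ 0, -5,  1]
  [ 0,  0, -5]
(up to reordering of blocks).

Per-block formulas:
  For a 3×3 Jordan block J_3(-5): exp(t · J_3(-5)) = e^(-5t)·(I + t·N + (t^2/2)·N^2), where N is the 3×3 nilpotent shift.

After assembling e^{tJ} and conjugating by P, we get:

e^{tA} =
  [-t^2*exp(-5*t)/2 + t*exp(-5*t) + exp(-5*t), -t*exp(-5*t), -t^2*exp(-5*t)/2 + 3*t*exp(-5*t)]
  [t^2*exp(-5*t) - t*exp(-5*t), 2*t*exp(-5*t) + exp(-5*t), t^2*exp(-5*t) - 5*t*exp(-5*t)]
  [t^2*exp(-5*t)/2 - t*exp(-5*t), t*exp(-5*t), t^2*exp(-5*t)/2 - 3*t*exp(-5*t) + exp(-5*t)]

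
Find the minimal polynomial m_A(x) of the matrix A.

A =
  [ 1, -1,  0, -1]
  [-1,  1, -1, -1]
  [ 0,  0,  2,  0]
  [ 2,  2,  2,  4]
x^3 - 6*x^2 + 12*x - 8

The characteristic polynomial is χ_A(x) = (x - 2)^4, so the eigenvalues are known. The minimal polynomial is
  m_A(x) = Π_λ (x − λ)^{k_λ}
where k_λ is the size of the *largest* Jordan block for λ (equivalently, the smallest k with (A − λI)^k v = 0 for every generalised eigenvector v of λ).

  λ = 2: largest Jordan block has size 3, contributing (x − 2)^3

So m_A(x) = (x - 2)^3 = x^3 - 6*x^2 + 12*x - 8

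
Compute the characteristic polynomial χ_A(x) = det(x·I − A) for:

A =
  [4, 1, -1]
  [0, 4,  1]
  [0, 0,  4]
x^3 - 12*x^2 + 48*x - 64

Expanding det(x·I − A) (e.g. by cofactor expansion or by noting that A is similar to its Jordan form J, which has the same characteristic polynomial as A) gives
  χ_A(x) = x^3 - 12*x^2 + 48*x - 64
which factors as (x - 4)^3. The eigenvalues (with algebraic multiplicities) are λ = 4 with multiplicity 3.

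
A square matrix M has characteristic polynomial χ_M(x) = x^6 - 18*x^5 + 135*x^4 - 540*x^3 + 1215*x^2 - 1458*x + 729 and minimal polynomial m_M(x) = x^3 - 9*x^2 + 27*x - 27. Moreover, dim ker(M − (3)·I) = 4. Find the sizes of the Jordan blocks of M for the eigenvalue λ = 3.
Block sizes for λ = 3: [3, 1, 1, 1]

Step 1 — from the characteristic polynomial, algebraic multiplicity of λ = 3 is 6. From dim ker(M − (3)·I) = 4, there are exactly 4 Jordan blocks for λ = 3.
Step 2 — from the minimal polynomial, the factor (x − 3)^3 tells us the largest block for λ = 3 has size 3.
Step 3 — with total size 6, 4 blocks, and largest block 3, the block sizes (in nonincreasing order) are [3, 1, 1, 1].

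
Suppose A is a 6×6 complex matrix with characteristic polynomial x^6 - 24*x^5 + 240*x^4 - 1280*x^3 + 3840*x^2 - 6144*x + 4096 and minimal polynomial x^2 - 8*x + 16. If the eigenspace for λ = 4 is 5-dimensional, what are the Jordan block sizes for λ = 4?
Block sizes for λ = 4: [2, 1, 1, 1, 1]

Step 1 — from the characteristic polynomial, algebraic multiplicity of λ = 4 is 6. From dim ker(A − (4)·I) = 5, there are exactly 5 Jordan blocks for λ = 4.
Step 2 — from the minimal polynomial, the factor (x − 4)^2 tells us the largest block for λ = 4 has size 2.
Step 3 — with total size 6, 5 blocks, and largest block 2, the block sizes (in nonincreasing order) are [2, 1, 1, 1, 1].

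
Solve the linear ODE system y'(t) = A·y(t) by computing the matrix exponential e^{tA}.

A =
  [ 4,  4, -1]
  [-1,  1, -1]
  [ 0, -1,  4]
e^{tA} =
  [-3*t^2*exp(3*t)/2 + t*exp(3*t) + exp(3*t), -3*t^2*exp(3*t)/2 + 4*t*exp(3*t), -3*t^2*exp(3*t) - t*exp(3*t)]
  [t^2*exp(3*t)/2 - t*exp(3*t), t^2*exp(3*t)/2 - 2*t*exp(3*t) + exp(3*t), t^2*exp(3*t) - t*exp(3*t)]
  [t^2*exp(3*t)/2, t^2*exp(3*t)/2 - t*exp(3*t), t^2*exp(3*t) + t*exp(3*t) + exp(3*t)]

Strategy: write A = P · J · P⁻¹ where J is a Jordan canonical form, so e^{tA} = P · e^{tJ} · P⁻¹, and e^{tJ} can be computed block-by-block.

A has Jordan form
J =
  [3, 1, 0]
  [0, 3, 1]
  [0, 0, 3]
(up to reordering of blocks).

Per-block formulas:
  For a 3×3 Jordan block J_3(3): exp(t · J_3(3)) = e^(3t)·(I + t·N + (t^2/2)·N^2), where N is the 3×3 nilpotent shift.

After assembling e^{tJ} and conjugating by P, we get:

e^{tA} =
  [-3*t^2*exp(3*t)/2 + t*exp(3*t) + exp(3*t), -3*t^2*exp(3*t)/2 + 4*t*exp(3*t), -3*t^2*exp(3*t) - t*exp(3*t)]
  [t^2*exp(3*t)/2 - t*exp(3*t), t^2*exp(3*t)/2 - 2*t*exp(3*t) + exp(3*t), t^2*exp(3*t) - t*exp(3*t)]
  [t^2*exp(3*t)/2, t^2*exp(3*t)/2 - t*exp(3*t), t^2*exp(3*t) + t*exp(3*t) + exp(3*t)]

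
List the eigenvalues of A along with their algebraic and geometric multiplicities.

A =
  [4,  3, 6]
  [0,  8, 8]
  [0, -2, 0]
λ = 4: alg = 3, geom = 2

Step 1 — factor the characteristic polynomial to read off the algebraic multiplicities:
  χ_A(x) = (x - 4)^3

Step 2 — compute geometric multiplicities via the rank-nullity identity g(λ) = n − rank(A − λI):
  rank(A − (4)·I) = 1, so dim ker(A − (4)·I) = n − 1 = 2

Summary:
  λ = 4: algebraic multiplicity = 3, geometric multiplicity = 2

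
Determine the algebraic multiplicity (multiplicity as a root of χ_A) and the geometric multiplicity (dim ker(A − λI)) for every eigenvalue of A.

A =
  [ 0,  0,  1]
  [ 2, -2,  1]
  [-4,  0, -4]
λ = -2: alg = 3, geom = 2

Step 1 — factor the characteristic polynomial to read off the algebraic multiplicities:
  χ_A(x) = (x + 2)^3

Step 2 — compute geometric multiplicities via the rank-nullity identity g(λ) = n − rank(A − λI):
  rank(A − (-2)·I) = 1, so dim ker(A − (-2)·I) = n − 1 = 2

Summary:
  λ = -2: algebraic multiplicity = 3, geometric multiplicity = 2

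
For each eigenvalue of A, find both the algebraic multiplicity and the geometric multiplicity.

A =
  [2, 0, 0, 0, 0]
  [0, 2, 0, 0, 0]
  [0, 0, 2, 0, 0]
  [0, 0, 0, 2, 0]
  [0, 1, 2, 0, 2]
λ = 2: alg = 5, geom = 4

Step 1 — factor the characteristic polynomial to read off the algebraic multiplicities:
  χ_A(x) = (x - 2)^5

Step 2 — compute geometric multiplicities via the rank-nullity identity g(λ) = n − rank(A − λI):
  rank(A − (2)·I) = 1, so dim ker(A − (2)·I) = n − 1 = 4

Summary:
  λ = 2: algebraic multiplicity = 5, geometric multiplicity = 4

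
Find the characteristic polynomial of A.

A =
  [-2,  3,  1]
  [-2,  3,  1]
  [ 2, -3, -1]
x^3

Expanding det(x·I − A) (e.g. by cofactor expansion or by noting that A is similar to its Jordan form J, which has the same characteristic polynomial as A) gives
  χ_A(x) = x^3
which factors as x^3. The eigenvalues (with algebraic multiplicities) are λ = 0 with multiplicity 3.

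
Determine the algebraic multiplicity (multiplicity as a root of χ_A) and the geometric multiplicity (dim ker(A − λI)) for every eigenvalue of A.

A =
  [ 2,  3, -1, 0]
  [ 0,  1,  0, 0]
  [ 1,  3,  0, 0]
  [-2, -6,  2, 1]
λ = 1: alg = 4, geom = 3

Step 1 — factor the characteristic polynomial to read off the algebraic multiplicities:
  χ_A(x) = (x - 1)^4

Step 2 — compute geometric multiplicities via the rank-nullity identity g(λ) = n − rank(A − λI):
  rank(A − (1)·I) = 1, so dim ker(A − (1)·I) = n − 1 = 3

Summary:
  λ = 1: algebraic multiplicity = 4, geometric multiplicity = 3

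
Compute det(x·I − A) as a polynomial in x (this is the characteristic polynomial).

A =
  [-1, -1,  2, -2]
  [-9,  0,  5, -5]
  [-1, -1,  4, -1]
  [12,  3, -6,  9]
x^4 - 12*x^3 + 54*x^2 - 108*x + 81

Expanding det(x·I − A) (e.g. by cofactor expansion or by noting that A is similar to its Jordan form J, which has the same characteristic polynomial as A) gives
  χ_A(x) = x^4 - 12*x^3 + 54*x^2 - 108*x + 81
which factors as (x - 3)^4. The eigenvalues (with algebraic multiplicities) are λ = 3 with multiplicity 4.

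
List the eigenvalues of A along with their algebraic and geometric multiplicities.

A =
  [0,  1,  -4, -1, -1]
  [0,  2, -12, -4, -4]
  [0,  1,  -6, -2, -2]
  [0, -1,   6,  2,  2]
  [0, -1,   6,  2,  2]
λ = 0: alg = 5, geom = 3

Step 1 — factor the characteristic polynomial to read off the algebraic multiplicities:
  χ_A(x) = x^5

Step 2 — compute geometric multiplicities via the rank-nullity identity g(λ) = n − rank(A − λI):
  rank(A − (0)·I) = 2, so dim ker(A − (0)·I) = n − 2 = 3

Summary:
  λ = 0: algebraic multiplicity = 5, geometric multiplicity = 3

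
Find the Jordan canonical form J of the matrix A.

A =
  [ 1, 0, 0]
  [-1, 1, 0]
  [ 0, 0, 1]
J_2(1) ⊕ J_1(1)

The characteristic polynomial is
  det(x·I − A) = x^3 - 3*x^2 + 3*x - 1 = (x - 1)^3

Eigenvalues and multiplicities (the geometric multiplicity of λ is n − rank(A − λI), which equals the number of Jordan blocks for λ):
  λ = 1: algebraic multiplicity = 3, geometric multiplicity = 2

Determining the block sizes for each eigenvalue:
  λ = 1: 2 blocks summing to 3 forces exactly one block of size 2 and the rest size 1 → block sizes [2, 1]

Assembling the blocks gives a Jordan form
J =
  [1, 1, 0]
  [0, 1, 0]
  [0, 0, 1]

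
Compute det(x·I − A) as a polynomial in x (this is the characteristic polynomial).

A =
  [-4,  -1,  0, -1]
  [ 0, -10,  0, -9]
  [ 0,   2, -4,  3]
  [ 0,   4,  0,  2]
x^4 + 16*x^3 + 96*x^2 + 256*x + 256

Expanding det(x·I − A) (e.g. by cofactor expansion or by noting that A is similar to its Jordan form J, which has the same characteristic polynomial as A) gives
  χ_A(x) = x^4 + 16*x^3 + 96*x^2 + 256*x + 256
which factors as (x + 4)^4. The eigenvalues (with algebraic multiplicities) are λ = -4 with multiplicity 4.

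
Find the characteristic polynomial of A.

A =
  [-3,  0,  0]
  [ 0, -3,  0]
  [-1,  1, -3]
x^3 + 9*x^2 + 27*x + 27

Expanding det(x·I − A) (e.g. by cofactor expansion or by noting that A is similar to its Jordan form J, which has the same characteristic polynomial as A) gives
  χ_A(x) = x^3 + 9*x^2 + 27*x + 27
which factors as (x + 3)^3. The eigenvalues (with algebraic multiplicities) are λ = -3 with multiplicity 3.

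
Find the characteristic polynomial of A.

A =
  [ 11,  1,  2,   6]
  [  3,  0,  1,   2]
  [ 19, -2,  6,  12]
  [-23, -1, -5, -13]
x^4 - 4*x^3 + 6*x^2 - 4*x + 1

Expanding det(x·I − A) (e.g. by cofactor expansion or by noting that A is similar to its Jordan form J, which has the same characteristic polynomial as A) gives
  χ_A(x) = x^4 - 4*x^3 + 6*x^2 - 4*x + 1
which factors as (x - 1)^4. The eigenvalues (with algebraic multiplicities) are λ = 1 with multiplicity 4.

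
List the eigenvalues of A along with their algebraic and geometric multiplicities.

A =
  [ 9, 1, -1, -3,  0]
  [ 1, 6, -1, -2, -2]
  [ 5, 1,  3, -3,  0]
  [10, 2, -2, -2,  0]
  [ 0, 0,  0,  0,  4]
λ = 4: alg = 5, geom = 3

Step 1 — factor the characteristic polynomial to read off the algebraic multiplicities:
  χ_A(x) = (x - 4)^5

Step 2 — compute geometric multiplicities via the rank-nullity identity g(λ) = n − rank(A − λI):
  rank(A − (4)·I) = 2, so dim ker(A − (4)·I) = n − 2 = 3

Summary:
  λ = 4: algebraic multiplicity = 5, geometric multiplicity = 3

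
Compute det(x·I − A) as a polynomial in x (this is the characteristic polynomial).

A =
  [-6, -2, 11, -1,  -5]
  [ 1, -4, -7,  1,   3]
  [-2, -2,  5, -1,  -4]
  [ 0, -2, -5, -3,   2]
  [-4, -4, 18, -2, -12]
x^5 + 20*x^4 + 160*x^3 + 640*x^2 + 1280*x + 1024

Expanding det(x·I − A) (e.g. by cofactor expansion or by noting that A is similar to its Jordan form J, which has the same characteristic polynomial as A) gives
  χ_A(x) = x^5 + 20*x^4 + 160*x^3 + 640*x^2 + 1280*x + 1024
which factors as (x + 4)^5. The eigenvalues (with algebraic multiplicities) are λ = -4 with multiplicity 5.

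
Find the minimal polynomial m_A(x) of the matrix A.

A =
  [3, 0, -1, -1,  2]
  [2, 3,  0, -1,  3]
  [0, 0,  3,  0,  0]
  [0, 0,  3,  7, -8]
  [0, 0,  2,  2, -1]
x^3 - 9*x^2 + 27*x - 27

The characteristic polynomial is χ_A(x) = (x - 3)^5, so the eigenvalues are known. The minimal polynomial is
  m_A(x) = Π_λ (x − λ)^{k_λ}
where k_λ is the size of the *largest* Jordan block for λ (equivalently, the smallest k with (A − λI)^k v = 0 for every generalised eigenvector v of λ).

  λ = 3: largest Jordan block has size 3, contributing (x − 3)^3

So m_A(x) = (x - 3)^3 = x^3 - 9*x^2 + 27*x - 27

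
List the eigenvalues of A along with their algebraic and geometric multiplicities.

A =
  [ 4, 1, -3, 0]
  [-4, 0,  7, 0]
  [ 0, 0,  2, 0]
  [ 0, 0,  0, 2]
λ = 2: alg = 4, geom = 2

Step 1 — factor the characteristic polynomial to read off the algebraic multiplicities:
  χ_A(x) = (x - 2)^4

Step 2 — compute geometric multiplicities via the rank-nullity identity g(λ) = n − rank(A − λI):
  rank(A − (2)·I) = 2, so dim ker(A − (2)·I) = n − 2 = 2

Summary:
  λ = 2: algebraic multiplicity = 4, geometric multiplicity = 2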